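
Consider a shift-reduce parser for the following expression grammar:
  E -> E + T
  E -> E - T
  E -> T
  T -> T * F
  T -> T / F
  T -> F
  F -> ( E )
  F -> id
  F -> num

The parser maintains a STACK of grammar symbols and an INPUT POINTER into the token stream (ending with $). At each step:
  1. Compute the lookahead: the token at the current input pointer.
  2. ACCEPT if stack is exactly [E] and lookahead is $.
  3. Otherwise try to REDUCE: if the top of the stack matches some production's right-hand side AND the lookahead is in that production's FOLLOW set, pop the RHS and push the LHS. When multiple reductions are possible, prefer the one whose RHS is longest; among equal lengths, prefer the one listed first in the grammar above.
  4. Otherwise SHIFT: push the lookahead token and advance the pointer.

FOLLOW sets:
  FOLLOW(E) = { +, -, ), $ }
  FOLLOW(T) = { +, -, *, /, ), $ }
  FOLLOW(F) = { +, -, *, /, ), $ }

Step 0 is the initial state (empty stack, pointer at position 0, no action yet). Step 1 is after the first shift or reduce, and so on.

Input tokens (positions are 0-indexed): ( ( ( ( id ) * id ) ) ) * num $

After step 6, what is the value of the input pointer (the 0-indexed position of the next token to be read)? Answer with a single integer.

Step 1: shift (. Stack=[(] ptr=1 lookahead=( remaining=[( ( ( id ) * id ) ) ) * num $]
Step 2: shift (. Stack=[( (] ptr=2 lookahead=( remaining=[( ( id ) * id ) ) ) * num $]
Step 3: shift (. Stack=[( ( (] ptr=3 lookahead=( remaining=[( id ) * id ) ) ) * num $]
Step 4: shift (. Stack=[( ( ( (] ptr=4 lookahead=id remaining=[id ) * id ) ) ) * num $]
Step 5: shift id. Stack=[( ( ( ( id] ptr=5 lookahead=) remaining=[) * id ) ) ) * num $]
Step 6: reduce F->id. Stack=[( ( ( ( F] ptr=5 lookahead=) remaining=[) * id ) ) ) * num $]

Answer: 5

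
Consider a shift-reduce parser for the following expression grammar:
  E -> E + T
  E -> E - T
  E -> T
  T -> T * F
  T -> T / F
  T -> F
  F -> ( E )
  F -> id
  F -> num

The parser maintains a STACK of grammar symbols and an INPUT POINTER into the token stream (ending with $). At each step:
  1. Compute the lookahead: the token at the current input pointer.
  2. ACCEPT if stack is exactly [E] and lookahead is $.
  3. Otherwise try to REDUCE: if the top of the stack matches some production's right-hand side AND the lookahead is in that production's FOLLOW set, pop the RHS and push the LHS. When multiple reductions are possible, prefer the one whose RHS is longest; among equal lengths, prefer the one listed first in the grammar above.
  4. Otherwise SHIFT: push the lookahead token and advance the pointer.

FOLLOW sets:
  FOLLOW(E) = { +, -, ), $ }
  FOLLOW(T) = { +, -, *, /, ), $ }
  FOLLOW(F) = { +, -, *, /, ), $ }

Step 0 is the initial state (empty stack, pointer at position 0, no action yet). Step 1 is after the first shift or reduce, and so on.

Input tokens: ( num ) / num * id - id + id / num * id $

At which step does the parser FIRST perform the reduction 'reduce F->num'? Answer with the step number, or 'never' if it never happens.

Step 1: shift (. Stack=[(] ptr=1 lookahead=num remaining=[num ) / num * id - id + id / num * id $]
Step 2: shift num. Stack=[( num] ptr=2 lookahead=) remaining=[) / num * id - id + id / num * id $]
Step 3: reduce F->num. Stack=[( F] ptr=2 lookahead=) remaining=[) / num * id - id + id / num * id $]

Answer: 3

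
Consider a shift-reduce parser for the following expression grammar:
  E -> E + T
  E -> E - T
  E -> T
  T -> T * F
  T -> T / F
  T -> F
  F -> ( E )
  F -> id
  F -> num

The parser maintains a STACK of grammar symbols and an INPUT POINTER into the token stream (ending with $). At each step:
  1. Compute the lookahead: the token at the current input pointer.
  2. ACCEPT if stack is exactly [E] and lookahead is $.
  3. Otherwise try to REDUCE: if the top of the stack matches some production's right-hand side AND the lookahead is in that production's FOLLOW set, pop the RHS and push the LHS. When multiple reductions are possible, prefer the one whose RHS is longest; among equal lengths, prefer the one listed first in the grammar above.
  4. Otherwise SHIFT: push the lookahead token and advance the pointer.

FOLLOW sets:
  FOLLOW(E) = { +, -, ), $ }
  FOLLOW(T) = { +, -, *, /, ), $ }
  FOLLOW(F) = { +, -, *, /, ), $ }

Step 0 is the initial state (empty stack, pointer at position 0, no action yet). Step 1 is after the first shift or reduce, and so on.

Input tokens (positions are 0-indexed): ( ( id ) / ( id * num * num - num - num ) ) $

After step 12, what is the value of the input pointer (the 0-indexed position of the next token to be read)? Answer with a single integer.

Answer: 7

Derivation:
Step 1: shift (. Stack=[(] ptr=1 lookahead=( remaining=[( id ) / ( id * num * num - num - num ) ) $]
Step 2: shift (. Stack=[( (] ptr=2 lookahead=id remaining=[id ) / ( id * num * num - num - num ) ) $]
Step 3: shift id. Stack=[( ( id] ptr=3 lookahead=) remaining=[) / ( id * num * num - num - num ) ) $]
Step 4: reduce F->id. Stack=[( ( F] ptr=3 lookahead=) remaining=[) / ( id * num * num - num - num ) ) $]
Step 5: reduce T->F. Stack=[( ( T] ptr=3 lookahead=) remaining=[) / ( id * num * num - num - num ) ) $]
Step 6: reduce E->T. Stack=[( ( E] ptr=3 lookahead=) remaining=[) / ( id * num * num - num - num ) ) $]
Step 7: shift ). Stack=[( ( E )] ptr=4 lookahead=/ remaining=[/ ( id * num * num - num - num ) ) $]
Step 8: reduce F->( E ). Stack=[( F] ptr=4 lookahead=/ remaining=[/ ( id * num * num - num - num ) ) $]
Step 9: reduce T->F. Stack=[( T] ptr=4 lookahead=/ remaining=[/ ( id * num * num - num - num ) ) $]
Step 10: shift /. Stack=[( T /] ptr=5 lookahead=( remaining=[( id * num * num - num - num ) ) $]
Step 11: shift (. Stack=[( T / (] ptr=6 lookahead=id remaining=[id * num * num - num - num ) ) $]
Step 12: shift id. Stack=[( T / ( id] ptr=7 lookahead=* remaining=[* num * num - num - num ) ) $]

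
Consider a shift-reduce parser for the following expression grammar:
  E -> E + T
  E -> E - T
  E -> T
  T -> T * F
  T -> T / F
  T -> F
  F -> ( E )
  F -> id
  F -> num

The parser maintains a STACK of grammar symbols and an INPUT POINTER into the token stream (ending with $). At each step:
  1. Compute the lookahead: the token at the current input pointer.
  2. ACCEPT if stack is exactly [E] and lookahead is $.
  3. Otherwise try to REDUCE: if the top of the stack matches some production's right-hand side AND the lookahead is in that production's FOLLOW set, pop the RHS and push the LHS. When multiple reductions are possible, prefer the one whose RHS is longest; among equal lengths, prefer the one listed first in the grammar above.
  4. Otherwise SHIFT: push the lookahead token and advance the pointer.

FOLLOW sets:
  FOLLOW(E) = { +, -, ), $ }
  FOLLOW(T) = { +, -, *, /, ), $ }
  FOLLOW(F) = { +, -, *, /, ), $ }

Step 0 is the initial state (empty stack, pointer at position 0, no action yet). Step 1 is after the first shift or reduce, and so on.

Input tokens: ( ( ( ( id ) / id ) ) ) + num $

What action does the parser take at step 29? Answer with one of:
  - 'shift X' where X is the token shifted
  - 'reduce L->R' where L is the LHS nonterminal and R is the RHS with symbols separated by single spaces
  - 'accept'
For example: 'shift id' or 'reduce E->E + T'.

Answer: shift +

Derivation:
Step 1: shift (. Stack=[(] ptr=1 lookahead=( remaining=[( ( ( id ) / id ) ) ) + num $]
Step 2: shift (. Stack=[( (] ptr=2 lookahead=( remaining=[( ( id ) / id ) ) ) + num $]
Step 3: shift (. Stack=[( ( (] ptr=3 lookahead=( remaining=[( id ) / id ) ) ) + num $]
Step 4: shift (. Stack=[( ( ( (] ptr=4 lookahead=id remaining=[id ) / id ) ) ) + num $]
Step 5: shift id. Stack=[( ( ( ( id] ptr=5 lookahead=) remaining=[) / id ) ) ) + num $]
Step 6: reduce F->id. Stack=[( ( ( ( F] ptr=5 lookahead=) remaining=[) / id ) ) ) + num $]
Step 7: reduce T->F. Stack=[( ( ( ( T] ptr=5 lookahead=) remaining=[) / id ) ) ) + num $]
Step 8: reduce E->T. Stack=[( ( ( ( E] ptr=5 lookahead=) remaining=[) / id ) ) ) + num $]
Step 9: shift ). Stack=[( ( ( ( E )] ptr=6 lookahead=/ remaining=[/ id ) ) ) + num $]
Step 10: reduce F->( E ). Stack=[( ( ( F] ptr=6 lookahead=/ remaining=[/ id ) ) ) + num $]
Step 11: reduce T->F. Stack=[( ( ( T] ptr=6 lookahead=/ remaining=[/ id ) ) ) + num $]
Step 12: shift /. Stack=[( ( ( T /] ptr=7 lookahead=id remaining=[id ) ) ) + num $]
Step 13: shift id. Stack=[( ( ( T / id] ptr=8 lookahead=) remaining=[) ) ) + num $]
Step 14: reduce F->id. Stack=[( ( ( T / F] ptr=8 lookahead=) remaining=[) ) ) + num $]
Step 15: reduce T->T / F. Stack=[( ( ( T] ptr=8 lookahead=) remaining=[) ) ) + num $]
Step 16: reduce E->T. Stack=[( ( ( E] ptr=8 lookahead=) remaining=[) ) ) + num $]
Step 17: shift ). Stack=[( ( ( E )] ptr=9 lookahead=) remaining=[) ) + num $]
Step 18: reduce F->( E ). Stack=[( ( F] ptr=9 lookahead=) remaining=[) ) + num $]
Step 19: reduce T->F. Stack=[( ( T] ptr=9 lookahead=) remaining=[) ) + num $]
Step 20: reduce E->T. Stack=[( ( E] ptr=9 lookahead=) remaining=[) ) + num $]
Step 21: shift ). Stack=[( ( E )] ptr=10 lookahead=) remaining=[) + num $]
Step 22: reduce F->( E ). Stack=[( F] ptr=10 lookahead=) remaining=[) + num $]
Step 23: reduce T->F. Stack=[( T] ptr=10 lookahead=) remaining=[) + num $]
Step 24: reduce E->T. Stack=[( E] ptr=10 lookahead=) remaining=[) + num $]
Step 25: shift ). Stack=[( E )] ptr=11 lookahead=+ remaining=[+ num $]
Step 26: reduce F->( E ). Stack=[F] ptr=11 lookahead=+ remaining=[+ num $]
Step 27: reduce T->F. Stack=[T] ptr=11 lookahead=+ remaining=[+ num $]
Step 28: reduce E->T. Stack=[E] ptr=11 lookahead=+ remaining=[+ num $]
Step 29: shift +. Stack=[E +] ptr=12 lookahead=num remaining=[num $]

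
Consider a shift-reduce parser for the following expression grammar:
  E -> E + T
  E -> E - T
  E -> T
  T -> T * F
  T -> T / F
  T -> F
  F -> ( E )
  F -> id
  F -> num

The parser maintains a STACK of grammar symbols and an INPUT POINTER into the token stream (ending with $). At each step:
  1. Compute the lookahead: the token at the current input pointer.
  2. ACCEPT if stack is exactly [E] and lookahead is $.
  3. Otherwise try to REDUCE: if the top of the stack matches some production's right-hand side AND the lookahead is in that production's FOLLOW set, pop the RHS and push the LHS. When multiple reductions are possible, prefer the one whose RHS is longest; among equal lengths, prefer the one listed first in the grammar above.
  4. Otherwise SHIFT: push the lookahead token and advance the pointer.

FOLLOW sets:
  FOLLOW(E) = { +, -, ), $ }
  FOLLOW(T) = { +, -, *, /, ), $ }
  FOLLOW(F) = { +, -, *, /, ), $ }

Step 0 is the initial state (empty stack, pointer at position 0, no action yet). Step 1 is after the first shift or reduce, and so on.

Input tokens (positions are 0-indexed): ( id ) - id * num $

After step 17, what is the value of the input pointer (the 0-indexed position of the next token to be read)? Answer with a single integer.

Step 1: shift (. Stack=[(] ptr=1 lookahead=id remaining=[id ) - id * num $]
Step 2: shift id. Stack=[( id] ptr=2 lookahead=) remaining=[) - id * num $]
Step 3: reduce F->id. Stack=[( F] ptr=2 lookahead=) remaining=[) - id * num $]
Step 4: reduce T->F. Stack=[( T] ptr=2 lookahead=) remaining=[) - id * num $]
Step 5: reduce E->T. Stack=[( E] ptr=2 lookahead=) remaining=[) - id * num $]
Step 6: shift ). Stack=[( E )] ptr=3 lookahead=- remaining=[- id * num $]
Step 7: reduce F->( E ). Stack=[F] ptr=3 lookahead=- remaining=[- id * num $]
Step 8: reduce T->F. Stack=[T] ptr=3 lookahead=- remaining=[- id * num $]
Step 9: reduce E->T. Stack=[E] ptr=3 lookahead=- remaining=[- id * num $]
Step 10: shift -. Stack=[E -] ptr=4 lookahead=id remaining=[id * num $]
Step 11: shift id. Stack=[E - id] ptr=5 lookahead=* remaining=[* num $]
Step 12: reduce F->id. Stack=[E - F] ptr=5 lookahead=* remaining=[* num $]
Step 13: reduce T->F. Stack=[E - T] ptr=5 lookahead=* remaining=[* num $]
Step 14: shift *. Stack=[E - T *] ptr=6 lookahead=num remaining=[num $]
Step 15: shift num. Stack=[E - T * num] ptr=7 lookahead=$ remaining=[$]
Step 16: reduce F->num. Stack=[E - T * F] ptr=7 lookahead=$ remaining=[$]
Step 17: reduce T->T * F. Stack=[E - T] ptr=7 lookahead=$ remaining=[$]

Answer: 7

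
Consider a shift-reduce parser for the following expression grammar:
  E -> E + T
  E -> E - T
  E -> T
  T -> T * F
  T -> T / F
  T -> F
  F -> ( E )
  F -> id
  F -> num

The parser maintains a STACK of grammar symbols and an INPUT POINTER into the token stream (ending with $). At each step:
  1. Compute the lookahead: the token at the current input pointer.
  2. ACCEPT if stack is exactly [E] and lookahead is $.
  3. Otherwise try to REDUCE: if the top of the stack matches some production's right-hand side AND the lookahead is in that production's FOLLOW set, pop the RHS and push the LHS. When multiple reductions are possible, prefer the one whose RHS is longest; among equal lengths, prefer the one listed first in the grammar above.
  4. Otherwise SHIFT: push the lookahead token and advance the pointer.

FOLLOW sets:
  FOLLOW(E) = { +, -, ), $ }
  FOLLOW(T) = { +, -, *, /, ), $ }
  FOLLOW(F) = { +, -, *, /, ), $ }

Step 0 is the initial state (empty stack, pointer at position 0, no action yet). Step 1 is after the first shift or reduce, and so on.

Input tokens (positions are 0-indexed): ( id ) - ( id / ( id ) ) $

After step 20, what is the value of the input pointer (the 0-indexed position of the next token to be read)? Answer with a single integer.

Step 1: shift (. Stack=[(] ptr=1 lookahead=id remaining=[id ) - ( id / ( id ) ) $]
Step 2: shift id. Stack=[( id] ptr=2 lookahead=) remaining=[) - ( id / ( id ) ) $]
Step 3: reduce F->id. Stack=[( F] ptr=2 lookahead=) remaining=[) - ( id / ( id ) ) $]
Step 4: reduce T->F. Stack=[( T] ptr=2 lookahead=) remaining=[) - ( id / ( id ) ) $]
Step 5: reduce E->T. Stack=[( E] ptr=2 lookahead=) remaining=[) - ( id / ( id ) ) $]
Step 6: shift ). Stack=[( E )] ptr=3 lookahead=- remaining=[- ( id / ( id ) ) $]
Step 7: reduce F->( E ). Stack=[F] ptr=3 lookahead=- remaining=[- ( id / ( id ) ) $]
Step 8: reduce T->F. Stack=[T] ptr=3 lookahead=- remaining=[- ( id / ( id ) ) $]
Step 9: reduce E->T. Stack=[E] ptr=3 lookahead=- remaining=[- ( id / ( id ) ) $]
Step 10: shift -. Stack=[E -] ptr=4 lookahead=( remaining=[( id / ( id ) ) $]
Step 11: shift (. Stack=[E - (] ptr=5 lookahead=id remaining=[id / ( id ) ) $]
Step 12: shift id. Stack=[E - ( id] ptr=6 lookahead=/ remaining=[/ ( id ) ) $]
Step 13: reduce F->id. Stack=[E - ( F] ptr=6 lookahead=/ remaining=[/ ( id ) ) $]
Step 14: reduce T->F. Stack=[E - ( T] ptr=6 lookahead=/ remaining=[/ ( id ) ) $]
Step 15: shift /. Stack=[E - ( T /] ptr=7 lookahead=( remaining=[( id ) ) $]
Step 16: shift (. Stack=[E - ( T / (] ptr=8 lookahead=id remaining=[id ) ) $]
Step 17: shift id. Stack=[E - ( T / ( id] ptr=9 lookahead=) remaining=[) ) $]
Step 18: reduce F->id. Stack=[E - ( T / ( F] ptr=9 lookahead=) remaining=[) ) $]
Step 19: reduce T->F. Stack=[E - ( T / ( T] ptr=9 lookahead=) remaining=[) ) $]
Step 20: reduce E->T. Stack=[E - ( T / ( E] ptr=9 lookahead=) remaining=[) ) $]

Answer: 9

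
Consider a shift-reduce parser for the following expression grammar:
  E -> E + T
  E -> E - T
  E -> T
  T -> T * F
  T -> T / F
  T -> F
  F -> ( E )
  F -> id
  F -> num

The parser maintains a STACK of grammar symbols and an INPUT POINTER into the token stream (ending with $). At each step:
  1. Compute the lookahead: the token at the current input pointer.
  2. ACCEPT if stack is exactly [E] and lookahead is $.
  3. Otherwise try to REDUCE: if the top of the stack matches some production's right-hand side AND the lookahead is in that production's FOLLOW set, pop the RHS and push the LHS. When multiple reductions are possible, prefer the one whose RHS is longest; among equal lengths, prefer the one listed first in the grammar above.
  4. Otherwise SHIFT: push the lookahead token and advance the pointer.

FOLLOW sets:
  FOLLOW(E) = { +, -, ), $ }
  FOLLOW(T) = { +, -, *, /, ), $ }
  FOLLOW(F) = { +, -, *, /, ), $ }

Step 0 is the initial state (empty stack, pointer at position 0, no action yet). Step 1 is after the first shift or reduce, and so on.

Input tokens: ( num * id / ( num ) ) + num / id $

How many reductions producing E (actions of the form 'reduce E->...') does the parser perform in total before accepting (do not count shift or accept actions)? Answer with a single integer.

Answer: 4

Derivation:
Step 1: shift (. Stack=[(] ptr=1 lookahead=num remaining=[num * id / ( num ) ) + num / id $]
Step 2: shift num. Stack=[( num] ptr=2 lookahead=* remaining=[* id / ( num ) ) + num / id $]
Step 3: reduce F->num. Stack=[( F] ptr=2 lookahead=* remaining=[* id / ( num ) ) + num / id $]
Step 4: reduce T->F. Stack=[( T] ptr=2 lookahead=* remaining=[* id / ( num ) ) + num / id $]
Step 5: shift *. Stack=[( T *] ptr=3 lookahead=id remaining=[id / ( num ) ) + num / id $]
Step 6: shift id. Stack=[( T * id] ptr=4 lookahead=/ remaining=[/ ( num ) ) + num / id $]
Step 7: reduce F->id. Stack=[( T * F] ptr=4 lookahead=/ remaining=[/ ( num ) ) + num / id $]
Step 8: reduce T->T * F. Stack=[( T] ptr=4 lookahead=/ remaining=[/ ( num ) ) + num / id $]
Step 9: shift /. Stack=[( T /] ptr=5 lookahead=( remaining=[( num ) ) + num / id $]
Step 10: shift (. Stack=[( T / (] ptr=6 lookahead=num remaining=[num ) ) + num / id $]
Step 11: shift num. Stack=[( T / ( num] ptr=7 lookahead=) remaining=[) ) + num / id $]
Step 12: reduce F->num. Stack=[( T / ( F] ptr=7 lookahead=) remaining=[) ) + num / id $]
Step 13: reduce T->F. Stack=[( T / ( T] ptr=7 lookahead=) remaining=[) ) + num / id $]
Step 14: reduce E->T. Stack=[( T / ( E] ptr=7 lookahead=) remaining=[) ) + num / id $]
Step 15: shift ). Stack=[( T / ( E )] ptr=8 lookahead=) remaining=[) + num / id $]
Step 16: reduce F->( E ). Stack=[( T / F] ptr=8 lookahead=) remaining=[) + num / id $]
Step 17: reduce T->T / F. Stack=[( T] ptr=8 lookahead=) remaining=[) + num / id $]
Step 18: reduce E->T. Stack=[( E] ptr=8 lookahead=) remaining=[) + num / id $]
Step 19: shift ). Stack=[( E )] ptr=9 lookahead=+ remaining=[+ num / id $]
Step 20: reduce F->( E ). Stack=[F] ptr=9 lookahead=+ remaining=[+ num / id $]
Step 21: reduce T->F. Stack=[T] ptr=9 lookahead=+ remaining=[+ num / id $]
Step 22: reduce E->T. Stack=[E] ptr=9 lookahead=+ remaining=[+ num / id $]
Step 23: shift +. Stack=[E +] ptr=10 lookahead=num remaining=[num / id $]
Step 24: shift num. Stack=[E + num] ptr=11 lookahead=/ remaining=[/ id $]
Step 25: reduce F->num. Stack=[E + F] ptr=11 lookahead=/ remaining=[/ id $]
Step 26: reduce T->F. Stack=[E + T] ptr=11 lookahead=/ remaining=[/ id $]
Step 27: shift /. Stack=[E + T /] ptr=12 lookahead=id remaining=[id $]
Step 28: shift id. Stack=[E + T / id] ptr=13 lookahead=$ remaining=[$]
Step 29: reduce F->id. Stack=[E + T / F] ptr=13 lookahead=$ remaining=[$]
Step 30: reduce T->T / F. Stack=[E + T] ptr=13 lookahead=$ remaining=[$]
Step 31: reduce E->E + T. Stack=[E] ptr=13 lookahead=$ remaining=[$]
Step 32: accept. Stack=[E] ptr=13 lookahead=$ remaining=[$]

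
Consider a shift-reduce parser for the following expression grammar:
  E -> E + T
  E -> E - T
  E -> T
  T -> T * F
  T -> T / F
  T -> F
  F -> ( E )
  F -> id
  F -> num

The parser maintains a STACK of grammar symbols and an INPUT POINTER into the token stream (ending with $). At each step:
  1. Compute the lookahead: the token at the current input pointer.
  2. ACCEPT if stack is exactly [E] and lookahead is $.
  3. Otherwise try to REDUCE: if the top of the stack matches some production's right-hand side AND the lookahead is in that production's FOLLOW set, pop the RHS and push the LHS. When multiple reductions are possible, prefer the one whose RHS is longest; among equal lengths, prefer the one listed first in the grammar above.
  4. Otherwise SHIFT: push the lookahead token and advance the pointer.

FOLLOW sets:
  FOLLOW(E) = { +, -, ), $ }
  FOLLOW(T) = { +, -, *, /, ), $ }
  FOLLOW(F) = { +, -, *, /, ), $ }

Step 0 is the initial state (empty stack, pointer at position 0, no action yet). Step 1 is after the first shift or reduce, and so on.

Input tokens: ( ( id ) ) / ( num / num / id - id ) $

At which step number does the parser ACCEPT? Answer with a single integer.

Answer: 37

Derivation:
Step 1: shift (. Stack=[(] ptr=1 lookahead=( remaining=[( id ) ) / ( num / num / id - id ) $]
Step 2: shift (. Stack=[( (] ptr=2 lookahead=id remaining=[id ) ) / ( num / num / id - id ) $]
Step 3: shift id. Stack=[( ( id] ptr=3 lookahead=) remaining=[) ) / ( num / num / id - id ) $]
Step 4: reduce F->id. Stack=[( ( F] ptr=3 lookahead=) remaining=[) ) / ( num / num / id - id ) $]
Step 5: reduce T->F. Stack=[( ( T] ptr=3 lookahead=) remaining=[) ) / ( num / num / id - id ) $]
Step 6: reduce E->T. Stack=[( ( E] ptr=3 lookahead=) remaining=[) ) / ( num / num / id - id ) $]
Step 7: shift ). Stack=[( ( E )] ptr=4 lookahead=) remaining=[) / ( num / num / id - id ) $]
Step 8: reduce F->( E ). Stack=[( F] ptr=4 lookahead=) remaining=[) / ( num / num / id - id ) $]
Step 9: reduce T->F. Stack=[( T] ptr=4 lookahead=) remaining=[) / ( num / num / id - id ) $]
Step 10: reduce E->T. Stack=[( E] ptr=4 lookahead=) remaining=[) / ( num / num / id - id ) $]
Step 11: shift ). Stack=[( E )] ptr=5 lookahead=/ remaining=[/ ( num / num / id - id ) $]
Step 12: reduce F->( E ). Stack=[F] ptr=5 lookahead=/ remaining=[/ ( num / num / id - id ) $]
Step 13: reduce T->F. Stack=[T] ptr=5 lookahead=/ remaining=[/ ( num / num / id - id ) $]
Step 14: shift /. Stack=[T /] ptr=6 lookahead=( remaining=[( num / num / id - id ) $]
Step 15: shift (. Stack=[T / (] ptr=7 lookahead=num remaining=[num / num / id - id ) $]
Step 16: shift num. Stack=[T / ( num] ptr=8 lookahead=/ remaining=[/ num / id - id ) $]
Step 17: reduce F->num. Stack=[T / ( F] ptr=8 lookahead=/ remaining=[/ num / id - id ) $]
Step 18: reduce T->F. Stack=[T / ( T] ptr=8 lookahead=/ remaining=[/ num / id - id ) $]
Step 19: shift /. Stack=[T / ( T /] ptr=9 lookahead=num remaining=[num / id - id ) $]
Step 20: shift num. Stack=[T / ( T / num] ptr=10 lookahead=/ remaining=[/ id - id ) $]
Step 21: reduce F->num. Stack=[T / ( T / F] ptr=10 lookahead=/ remaining=[/ id - id ) $]
Step 22: reduce T->T / F. Stack=[T / ( T] ptr=10 lookahead=/ remaining=[/ id - id ) $]
Step 23: shift /. Stack=[T / ( T /] ptr=11 lookahead=id remaining=[id - id ) $]
Step 24: shift id. Stack=[T / ( T / id] ptr=12 lookahead=- remaining=[- id ) $]
Step 25: reduce F->id. Stack=[T / ( T / F] ptr=12 lookahead=- remaining=[- id ) $]
Step 26: reduce T->T / F. Stack=[T / ( T] ptr=12 lookahead=- remaining=[- id ) $]
Step 27: reduce E->T. Stack=[T / ( E] ptr=12 lookahead=- remaining=[- id ) $]
Step 28: shift -. Stack=[T / ( E -] ptr=13 lookahead=id remaining=[id ) $]
Step 29: shift id. Stack=[T / ( E - id] ptr=14 lookahead=) remaining=[) $]
Step 30: reduce F->id. Stack=[T / ( E - F] ptr=14 lookahead=) remaining=[) $]
Step 31: reduce T->F. Stack=[T / ( E - T] ptr=14 lookahead=) remaining=[) $]
Step 32: reduce E->E - T. Stack=[T / ( E] ptr=14 lookahead=) remaining=[) $]
Step 33: shift ). Stack=[T / ( E )] ptr=15 lookahead=$ remaining=[$]
Step 34: reduce F->( E ). Stack=[T / F] ptr=15 lookahead=$ remaining=[$]
Step 35: reduce T->T / F. Stack=[T] ptr=15 lookahead=$ remaining=[$]
Step 36: reduce E->T. Stack=[E] ptr=15 lookahead=$ remaining=[$]
Step 37: accept. Stack=[E] ptr=15 lookahead=$ remaining=[$]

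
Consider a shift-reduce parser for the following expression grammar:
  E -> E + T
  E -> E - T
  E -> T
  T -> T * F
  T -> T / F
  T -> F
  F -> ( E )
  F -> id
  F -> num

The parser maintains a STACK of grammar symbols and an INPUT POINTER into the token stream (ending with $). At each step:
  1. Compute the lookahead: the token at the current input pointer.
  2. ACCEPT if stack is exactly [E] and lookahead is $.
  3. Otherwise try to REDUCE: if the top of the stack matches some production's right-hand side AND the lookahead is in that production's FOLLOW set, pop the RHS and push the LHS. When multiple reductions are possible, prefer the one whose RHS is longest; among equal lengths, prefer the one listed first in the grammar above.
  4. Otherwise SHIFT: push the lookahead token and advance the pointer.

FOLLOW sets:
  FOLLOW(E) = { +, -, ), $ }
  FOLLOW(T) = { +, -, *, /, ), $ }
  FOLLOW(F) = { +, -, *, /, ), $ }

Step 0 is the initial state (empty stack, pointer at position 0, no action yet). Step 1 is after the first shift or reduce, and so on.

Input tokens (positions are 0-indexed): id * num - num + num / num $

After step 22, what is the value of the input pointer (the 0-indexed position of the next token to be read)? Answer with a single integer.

Answer: 9

Derivation:
Step 1: shift id. Stack=[id] ptr=1 lookahead=* remaining=[* num - num + num / num $]
Step 2: reduce F->id. Stack=[F] ptr=1 lookahead=* remaining=[* num - num + num / num $]
Step 3: reduce T->F. Stack=[T] ptr=1 lookahead=* remaining=[* num - num + num / num $]
Step 4: shift *. Stack=[T *] ptr=2 lookahead=num remaining=[num - num + num / num $]
Step 5: shift num. Stack=[T * num] ptr=3 lookahead=- remaining=[- num + num / num $]
Step 6: reduce F->num. Stack=[T * F] ptr=3 lookahead=- remaining=[- num + num / num $]
Step 7: reduce T->T * F. Stack=[T] ptr=3 lookahead=- remaining=[- num + num / num $]
Step 8: reduce E->T. Stack=[E] ptr=3 lookahead=- remaining=[- num + num / num $]
Step 9: shift -. Stack=[E -] ptr=4 lookahead=num remaining=[num + num / num $]
Step 10: shift num. Stack=[E - num] ptr=5 lookahead=+ remaining=[+ num / num $]
Step 11: reduce F->num. Stack=[E - F] ptr=5 lookahead=+ remaining=[+ num / num $]
Step 12: reduce T->F. Stack=[E - T] ptr=5 lookahead=+ remaining=[+ num / num $]
Step 13: reduce E->E - T. Stack=[E] ptr=5 lookahead=+ remaining=[+ num / num $]
Step 14: shift +. Stack=[E +] ptr=6 lookahead=num remaining=[num / num $]
Step 15: shift num. Stack=[E + num] ptr=7 lookahead=/ remaining=[/ num $]
Step 16: reduce F->num. Stack=[E + F] ptr=7 lookahead=/ remaining=[/ num $]
Step 17: reduce T->F. Stack=[E + T] ptr=7 lookahead=/ remaining=[/ num $]
Step 18: shift /. Stack=[E + T /] ptr=8 lookahead=num remaining=[num $]
Step 19: shift num. Stack=[E + T / num] ptr=9 lookahead=$ remaining=[$]
Step 20: reduce F->num. Stack=[E + T / F] ptr=9 lookahead=$ remaining=[$]
Step 21: reduce T->T / F. Stack=[E + T] ptr=9 lookahead=$ remaining=[$]
Step 22: reduce E->E + T. Stack=[E] ptr=9 lookahead=$ remaining=[$]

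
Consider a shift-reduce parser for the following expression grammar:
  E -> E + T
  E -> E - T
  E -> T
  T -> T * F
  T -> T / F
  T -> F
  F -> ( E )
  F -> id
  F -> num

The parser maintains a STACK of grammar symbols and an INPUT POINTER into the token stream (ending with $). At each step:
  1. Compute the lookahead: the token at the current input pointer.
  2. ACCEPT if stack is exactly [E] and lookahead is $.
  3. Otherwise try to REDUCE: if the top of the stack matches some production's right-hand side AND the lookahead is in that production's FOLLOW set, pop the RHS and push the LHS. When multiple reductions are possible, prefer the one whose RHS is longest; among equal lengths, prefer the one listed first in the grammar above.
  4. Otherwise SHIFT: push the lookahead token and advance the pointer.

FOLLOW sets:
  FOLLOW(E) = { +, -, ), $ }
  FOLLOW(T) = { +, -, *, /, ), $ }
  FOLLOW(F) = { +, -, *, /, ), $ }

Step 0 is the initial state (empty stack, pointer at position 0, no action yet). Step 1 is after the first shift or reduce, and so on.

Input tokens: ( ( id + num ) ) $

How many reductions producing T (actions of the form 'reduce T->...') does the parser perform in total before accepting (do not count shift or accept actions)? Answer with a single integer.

Step 1: shift (. Stack=[(] ptr=1 lookahead=( remaining=[( id + num ) ) $]
Step 2: shift (. Stack=[( (] ptr=2 lookahead=id remaining=[id + num ) ) $]
Step 3: shift id. Stack=[( ( id] ptr=3 lookahead=+ remaining=[+ num ) ) $]
Step 4: reduce F->id. Stack=[( ( F] ptr=3 lookahead=+ remaining=[+ num ) ) $]
Step 5: reduce T->F. Stack=[( ( T] ptr=3 lookahead=+ remaining=[+ num ) ) $]
Step 6: reduce E->T. Stack=[( ( E] ptr=3 lookahead=+ remaining=[+ num ) ) $]
Step 7: shift +. Stack=[( ( E +] ptr=4 lookahead=num remaining=[num ) ) $]
Step 8: shift num. Stack=[( ( E + num] ptr=5 lookahead=) remaining=[) ) $]
Step 9: reduce F->num. Stack=[( ( E + F] ptr=5 lookahead=) remaining=[) ) $]
Step 10: reduce T->F. Stack=[( ( E + T] ptr=5 lookahead=) remaining=[) ) $]
Step 11: reduce E->E + T. Stack=[( ( E] ptr=5 lookahead=) remaining=[) ) $]
Step 12: shift ). Stack=[( ( E )] ptr=6 lookahead=) remaining=[) $]
Step 13: reduce F->( E ). Stack=[( F] ptr=6 lookahead=) remaining=[) $]
Step 14: reduce T->F. Stack=[( T] ptr=6 lookahead=) remaining=[) $]
Step 15: reduce E->T. Stack=[( E] ptr=6 lookahead=) remaining=[) $]
Step 16: shift ). Stack=[( E )] ptr=7 lookahead=$ remaining=[$]
Step 17: reduce F->( E ). Stack=[F] ptr=7 lookahead=$ remaining=[$]
Step 18: reduce T->F. Stack=[T] ptr=7 lookahead=$ remaining=[$]
Step 19: reduce E->T. Stack=[E] ptr=7 lookahead=$ remaining=[$]
Step 20: accept. Stack=[E] ptr=7 lookahead=$ remaining=[$]

Answer: 4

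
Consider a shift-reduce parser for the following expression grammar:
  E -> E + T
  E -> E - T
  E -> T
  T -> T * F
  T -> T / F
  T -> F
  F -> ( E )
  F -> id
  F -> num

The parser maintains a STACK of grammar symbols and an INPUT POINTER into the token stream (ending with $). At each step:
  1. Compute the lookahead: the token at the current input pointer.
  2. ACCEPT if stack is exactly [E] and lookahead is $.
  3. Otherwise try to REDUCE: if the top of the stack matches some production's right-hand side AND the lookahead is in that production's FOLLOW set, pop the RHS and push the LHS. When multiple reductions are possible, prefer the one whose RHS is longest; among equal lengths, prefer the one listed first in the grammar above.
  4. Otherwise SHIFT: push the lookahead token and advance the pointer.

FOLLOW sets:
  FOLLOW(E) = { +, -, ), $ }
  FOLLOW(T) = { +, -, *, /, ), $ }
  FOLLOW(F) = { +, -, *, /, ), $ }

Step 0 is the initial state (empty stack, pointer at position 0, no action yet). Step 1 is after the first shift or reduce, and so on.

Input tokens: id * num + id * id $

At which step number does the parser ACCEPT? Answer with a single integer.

Step 1: shift id. Stack=[id] ptr=1 lookahead=* remaining=[* num + id * id $]
Step 2: reduce F->id. Stack=[F] ptr=1 lookahead=* remaining=[* num + id * id $]
Step 3: reduce T->F. Stack=[T] ptr=1 lookahead=* remaining=[* num + id * id $]
Step 4: shift *. Stack=[T *] ptr=2 lookahead=num remaining=[num + id * id $]
Step 5: shift num. Stack=[T * num] ptr=3 lookahead=+ remaining=[+ id * id $]
Step 6: reduce F->num. Stack=[T * F] ptr=3 lookahead=+ remaining=[+ id * id $]
Step 7: reduce T->T * F. Stack=[T] ptr=3 lookahead=+ remaining=[+ id * id $]
Step 8: reduce E->T. Stack=[E] ptr=3 lookahead=+ remaining=[+ id * id $]
Step 9: shift +. Stack=[E +] ptr=4 lookahead=id remaining=[id * id $]
Step 10: shift id. Stack=[E + id] ptr=5 lookahead=* remaining=[* id $]
Step 11: reduce F->id. Stack=[E + F] ptr=5 lookahead=* remaining=[* id $]
Step 12: reduce T->F. Stack=[E + T] ptr=5 lookahead=* remaining=[* id $]
Step 13: shift *. Stack=[E + T *] ptr=6 lookahead=id remaining=[id $]
Step 14: shift id. Stack=[E + T * id] ptr=7 lookahead=$ remaining=[$]
Step 15: reduce F->id. Stack=[E + T * F] ptr=7 lookahead=$ remaining=[$]
Step 16: reduce T->T * F. Stack=[E + T] ptr=7 lookahead=$ remaining=[$]
Step 17: reduce E->E + T. Stack=[E] ptr=7 lookahead=$ remaining=[$]
Step 18: accept. Stack=[E] ptr=7 lookahead=$ remaining=[$]

Answer: 18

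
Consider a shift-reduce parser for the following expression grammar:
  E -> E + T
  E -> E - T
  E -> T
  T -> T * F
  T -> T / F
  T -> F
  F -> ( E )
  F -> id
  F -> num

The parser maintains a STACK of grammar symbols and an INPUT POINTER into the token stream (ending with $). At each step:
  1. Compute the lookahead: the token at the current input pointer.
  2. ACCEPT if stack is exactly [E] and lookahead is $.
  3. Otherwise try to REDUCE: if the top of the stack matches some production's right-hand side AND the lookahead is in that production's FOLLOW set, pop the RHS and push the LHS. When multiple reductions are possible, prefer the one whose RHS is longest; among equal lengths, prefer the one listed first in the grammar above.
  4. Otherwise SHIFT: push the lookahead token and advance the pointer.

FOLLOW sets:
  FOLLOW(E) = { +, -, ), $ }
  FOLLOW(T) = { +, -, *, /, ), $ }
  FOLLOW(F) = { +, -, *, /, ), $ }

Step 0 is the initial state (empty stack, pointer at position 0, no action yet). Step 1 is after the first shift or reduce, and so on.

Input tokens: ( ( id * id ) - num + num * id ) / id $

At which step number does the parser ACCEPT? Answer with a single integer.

Step 1: shift (. Stack=[(] ptr=1 lookahead=( remaining=[( id * id ) - num + num * id ) / id $]
Step 2: shift (. Stack=[( (] ptr=2 lookahead=id remaining=[id * id ) - num + num * id ) / id $]
Step 3: shift id. Stack=[( ( id] ptr=3 lookahead=* remaining=[* id ) - num + num * id ) / id $]
Step 4: reduce F->id. Stack=[( ( F] ptr=3 lookahead=* remaining=[* id ) - num + num * id ) / id $]
Step 5: reduce T->F. Stack=[( ( T] ptr=3 lookahead=* remaining=[* id ) - num + num * id ) / id $]
Step 6: shift *. Stack=[( ( T *] ptr=4 lookahead=id remaining=[id ) - num + num * id ) / id $]
Step 7: shift id. Stack=[( ( T * id] ptr=5 lookahead=) remaining=[) - num + num * id ) / id $]
Step 8: reduce F->id. Stack=[( ( T * F] ptr=5 lookahead=) remaining=[) - num + num * id ) / id $]
Step 9: reduce T->T * F. Stack=[( ( T] ptr=5 lookahead=) remaining=[) - num + num * id ) / id $]
Step 10: reduce E->T. Stack=[( ( E] ptr=5 lookahead=) remaining=[) - num + num * id ) / id $]
Step 11: shift ). Stack=[( ( E )] ptr=6 lookahead=- remaining=[- num + num * id ) / id $]
Step 12: reduce F->( E ). Stack=[( F] ptr=6 lookahead=- remaining=[- num + num * id ) / id $]
Step 13: reduce T->F. Stack=[( T] ptr=6 lookahead=- remaining=[- num + num * id ) / id $]
Step 14: reduce E->T. Stack=[( E] ptr=6 lookahead=- remaining=[- num + num * id ) / id $]
Step 15: shift -. Stack=[( E -] ptr=7 lookahead=num remaining=[num + num * id ) / id $]
Step 16: shift num. Stack=[( E - num] ptr=8 lookahead=+ remaining=[+ num * id ) / id $]
Step 17: reduce F->num. Stack=[( E - F] ptr=8 lookahead=+ remaining=[+ num * id ) / id $]
Step 18: reduce T->F. Stack=[( E - T] ptr=8 lookahead=+ remaining=[+ num * id ) / id $]
Step 19: reduce E->E - T. Stack=[( E] ptr=8 lookahead=+ remaining=[+ num * id ) / id $]
Step 20: shift +. Stack=[( E +] ptr=9 lookahead=num remaining=[num * id ) / id $]
Step 21: shift num. Stack=[( E + num] ptr=10 lookahead=* remaining=[* id ) / id $]
Step 22: reduce F->num. Stack=[( E + F] ptr=10 lookahead=* remaining=[* id ) / id $]
Step 23: reduce T->F. Stack=[( E + T] ptr=10 lookahead=* remaining=[* id ) / id $]
Step 24: shift *. Stack=[( E + T *] ptr=11 lookahead=id remaining=[id ) / id $]
Step 25: shift id. Stack=[( E + T * id] ptr=12 lookahead=) remaining=[) / id $]
Step 26: reduce F->id. Stack=[( E + T * F] ptr=12 lookahead=) remaining=[) / id $]
Step 27: reduce T->T * F. Stack=[( E + T] ptr=12 lookahead=) remaining=[) / id $]
Step 28: reduce E->E + T. Stack=[( E] ptr=12 lookahead=) remaining=[) / id $]
Step 29: shift ). Stack=[( E )] ptr=13 lookahead=/ remaining=[/ id $]
Step 30: reduce F->( E ). Stack=[F] ptr=13 lookahead=/ remaining=[/ id $]
Step 31: reduce T->F. Stack=[T] ptr=13 lookahead=/ remaining=[/ id $]
Step 32: shift /. Stack=[T /] ptr=14 lookahead=id remaining=[id $]
Step 33: shift id. Stack=[T / id] ptr=15 lookahead=$ remaining=[$]
Step 34: reduce F->id. Stack=[T / F] ptr=15 lookahead=$ remaining=[$]
Step 35: reduce T->T / F. Stack=[T] ptr=15 lookahead=$ remaining=[$]
Step 36: reduce E->T. Stack=[E] ptr=15 lookahead=$ remaining=[$]
Step 37: accept. Stack=[E] ptr=15 lookahead=$ remaining=[$]

Answer: 37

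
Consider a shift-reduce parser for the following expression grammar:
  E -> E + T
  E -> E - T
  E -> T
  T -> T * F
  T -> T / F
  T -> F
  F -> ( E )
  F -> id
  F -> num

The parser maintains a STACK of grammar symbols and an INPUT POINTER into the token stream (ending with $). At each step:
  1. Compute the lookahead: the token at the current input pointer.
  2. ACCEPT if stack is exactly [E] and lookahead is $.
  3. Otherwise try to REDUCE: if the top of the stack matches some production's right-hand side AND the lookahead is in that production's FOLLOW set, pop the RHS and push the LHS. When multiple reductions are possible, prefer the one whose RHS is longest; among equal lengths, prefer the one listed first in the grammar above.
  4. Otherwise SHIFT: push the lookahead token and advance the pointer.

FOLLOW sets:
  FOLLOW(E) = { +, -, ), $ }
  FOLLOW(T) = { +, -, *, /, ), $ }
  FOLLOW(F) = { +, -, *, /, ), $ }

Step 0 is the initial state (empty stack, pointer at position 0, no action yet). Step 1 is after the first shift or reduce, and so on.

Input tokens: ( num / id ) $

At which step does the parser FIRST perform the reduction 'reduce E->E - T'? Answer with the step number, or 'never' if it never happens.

Answer: never

Derivation:
Step 1: shift (. Stack=[(] ptr=1 lookahead=num remaining=[num / id ) $]
Step 2: shift num. Stack=[( num] ptr=2 lookahead=/ remaining=[/ id ) $]
Step 3: reduce F->num. Stack=[( F] ptr=2 lookahead=/ remaining=[/ id ) $]
Step 4: reduce T->F. Stack=[( T] ptr=2 lookahead=/ remaining=[/ id ) $]
Step 5: shift /. Stack=[( T /] ptr=3 lookahead=id remaining=[id ) $]
Step 6: shift id. Stack=[( T / id] ptr=4 lookahead=) remaining=[) $]
Step 7: reduce F->id. Stack=[( T / F] ptr=4 lookahead=) remaining=[) $]
Step 8: reduce T->T / F. Stack=[( T] ptr=4 lookahead=) remaining=[) $]
Step 9: reduce E->T. Stack=[( E] ptr=4 lookahead=) remaining=[) $]
Step 10: shift ). Stack=[( E )] ptr=5 lookahead=$ remaining=[$]
Step 11: reduce F->( E ). Stack=[F] ptr=5 lookahead=$ remaining=[$]
Step 12: reduce T->F. Stack=[T] ptr=5 lookahead=$ remaining=[$]
Step 13: reduce E->T. Stack=[E] ptr=5 lookahead=$ remaining=[$]
Step 14: accept. Stack=[E] ptr=5 lookahead=$ remaining=[$]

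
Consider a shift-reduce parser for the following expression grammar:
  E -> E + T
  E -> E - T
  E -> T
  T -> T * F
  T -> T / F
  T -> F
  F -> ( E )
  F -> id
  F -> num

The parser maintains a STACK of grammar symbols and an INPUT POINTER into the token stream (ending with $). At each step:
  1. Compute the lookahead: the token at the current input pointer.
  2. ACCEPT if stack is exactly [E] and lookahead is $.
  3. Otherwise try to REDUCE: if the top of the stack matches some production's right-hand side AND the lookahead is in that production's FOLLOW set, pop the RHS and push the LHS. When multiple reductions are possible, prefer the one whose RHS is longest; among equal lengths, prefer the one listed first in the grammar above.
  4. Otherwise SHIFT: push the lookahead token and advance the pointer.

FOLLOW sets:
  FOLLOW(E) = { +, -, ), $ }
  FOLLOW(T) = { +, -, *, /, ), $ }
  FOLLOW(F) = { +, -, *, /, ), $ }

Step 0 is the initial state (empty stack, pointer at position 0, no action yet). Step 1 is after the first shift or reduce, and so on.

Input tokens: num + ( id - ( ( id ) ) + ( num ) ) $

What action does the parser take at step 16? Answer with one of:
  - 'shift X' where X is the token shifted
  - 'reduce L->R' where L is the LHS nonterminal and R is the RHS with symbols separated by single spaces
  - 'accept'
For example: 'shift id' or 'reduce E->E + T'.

Answer: reduce T->F

Derivation:
Step 1: shift num. Stack=[num] ptr=1 lookahead=+ remaining=[+ ( id - ( ( id ) ) + ( num ) ) $]
Step 2: reduce F->num. Stack=[F] ptr=1 lookahead=+ remaining=[+ ( id - ( ( id ) ) + ( num ) ) $]
Step 3: reduce T->F. Stack=[T] ptr=1 lookahead=+ remaining=[+ ( id - ( ( id ) ) + ( num ) ) $]
Step 4: reduce E->T. Stack=[E] ptr=1 lookahead=+ remaining=[+ ( id - ( ( id ) ) + ( num ) ) $]
Step 5: shift +. Stack=[E +] ptr=2 lookahead=( remaining=[( id - ( ( id ) ) + ( num ) ) $]
Step 6: shift (. Stack=[E + (] ptr=3 lookahead=id remaining=[id - ( ( id ) ) + ( num ) ) $]
Step 7: shift id. Stack=[E + ( id] ptr=4 lookahead=- remaining=[- ( ( id ) ) + ( num ) ) $]
Step 8: reduce F->id. Stack=[E + ( F] ptr=4 lookahead=- remaining=[- ( ( id ) ) + ( num ) ) $]
Step 9: reduce T->F. Stack=[E + ( T] ptr=4 lookahead=- remaining=[- ( ( id ) ) + ( num ) ) $]
Step 10: reduce E->T. Stack=[E + ( E] ptr=4 lookahead=- remaining=[- ( ( id ) ) + ( num ) ) $]
Step 11: shift -. Stack=[E + ( E -] ptr=5 lookahead=( remaining=[( ( id ) ) + ( num ) ) $]
Step 12: shift (. Stack=[E + ( E - (] ptr=6 lookahead=( remaining=[( id ) ) + ( num ) ) $]
Step 13: shift (. Stack=[E + ( E - ( (] ptr=7 lookahead=id remaining=[id ) ) + ( num ) ) $]
Step 14: shift id. Stack=[E + ( E - ( ( id] ptr=8 lookahead=) remaining=[) ) + ( num ) ) $]
Step 15: reduce F->id. Stack=[E + ( E - ( ( F] ptr=8 lookahead=) remaining=[) ) + ( num ) ) $]
Step 16: reduce T->F. Stack=[E + ( E - ( ( T] ptr=8 lookahead=) remaining=[) ) + ( num ) ) $]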